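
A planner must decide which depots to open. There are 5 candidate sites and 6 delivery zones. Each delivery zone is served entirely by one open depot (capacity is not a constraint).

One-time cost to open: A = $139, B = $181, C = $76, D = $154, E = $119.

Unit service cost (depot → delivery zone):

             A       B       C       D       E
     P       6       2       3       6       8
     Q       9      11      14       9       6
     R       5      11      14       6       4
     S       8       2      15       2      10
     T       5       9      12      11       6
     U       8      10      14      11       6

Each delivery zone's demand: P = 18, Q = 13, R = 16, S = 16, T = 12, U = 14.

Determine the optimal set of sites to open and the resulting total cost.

For any fixed open set, each delivery zone goes to its cheapest open site; total = fixed + service.
{B, E}: P→B 2·18=36, Q→E 6·13=78, R→E 4·16=64, S→B 2·16=32, T→E 6·12=72, U→E 6·14=84. Service 366; fixed 300; total 666.
{C, E}: P→C 3·18=54, Q→E 6·13=78, R→E 4·16=64, S→E 10·16=160, T→E 6·12=72, U→E 6·14=84. Service 512; fixed 195; total 707.
{D, E}: service 438 + fixed 273 = 711
{A, B, C, D, E}: P→B 2·18=36, Q→E 6·13=78, R→E 4·16=64, S→B 2·16=32, T→A 5·12=60, U→E 6·14=84. Service 354; fixed 669; total 1023.
No other subset beats 666.

Open B and E; minimum total cost 666.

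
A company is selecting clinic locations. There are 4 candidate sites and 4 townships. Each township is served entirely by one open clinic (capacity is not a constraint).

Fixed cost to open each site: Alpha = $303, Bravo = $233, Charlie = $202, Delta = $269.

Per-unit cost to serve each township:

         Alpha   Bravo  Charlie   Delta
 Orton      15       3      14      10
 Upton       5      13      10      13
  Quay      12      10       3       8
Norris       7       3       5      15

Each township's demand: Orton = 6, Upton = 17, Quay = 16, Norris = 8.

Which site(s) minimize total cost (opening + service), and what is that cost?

Open Charlie only; minimum total cost 544.

For any fixed open set, each township goes to its cheapest open site; total = fixed + service.
{Charlie}: Orton→Charlie 14·6=84, Upton→Charlie 10·17=170, Quay→Charlie 3·16=48, Norris→Charlie 5·8=40. Service 342; fixed 202; total 544.
{Bravo}: service 423 + fixed 233 = 656
{Bravo, Charlie}: Orton→Bravo 3·6=18, Upton→Charlie 10·17=170, Quay→Charlie 3·16=48, Norris→Bravo 3·8=24. Service 260; fixed 435; total 695.
{Alpha, Bravo, Charlie, Delta}: Orton→Bravo 3·6=18, Upton→Alpha 5·17=85, Quay→Charlie 3·16=48, Norris→Bravo 3·8=24. Service 175; fixed 1007; total 1182.
No other subset beats 544.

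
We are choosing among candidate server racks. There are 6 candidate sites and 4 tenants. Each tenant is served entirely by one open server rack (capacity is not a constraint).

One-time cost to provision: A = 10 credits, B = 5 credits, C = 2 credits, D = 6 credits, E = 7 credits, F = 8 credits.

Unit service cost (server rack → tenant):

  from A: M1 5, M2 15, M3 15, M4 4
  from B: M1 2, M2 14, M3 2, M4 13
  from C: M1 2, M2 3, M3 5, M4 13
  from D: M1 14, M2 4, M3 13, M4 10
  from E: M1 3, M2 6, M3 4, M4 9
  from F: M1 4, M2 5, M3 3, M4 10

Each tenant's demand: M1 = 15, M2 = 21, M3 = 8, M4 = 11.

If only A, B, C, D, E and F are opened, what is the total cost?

Each tenant is assigned to its cheapest site among the open ones.
{A, B, C, D, E, F}: M1→B 2·15=30, M2→C 3·21=63, M3→B 2·8=16, M4→A 4·11=44. Service 153; fixed 38; total 191.

Total cost: 191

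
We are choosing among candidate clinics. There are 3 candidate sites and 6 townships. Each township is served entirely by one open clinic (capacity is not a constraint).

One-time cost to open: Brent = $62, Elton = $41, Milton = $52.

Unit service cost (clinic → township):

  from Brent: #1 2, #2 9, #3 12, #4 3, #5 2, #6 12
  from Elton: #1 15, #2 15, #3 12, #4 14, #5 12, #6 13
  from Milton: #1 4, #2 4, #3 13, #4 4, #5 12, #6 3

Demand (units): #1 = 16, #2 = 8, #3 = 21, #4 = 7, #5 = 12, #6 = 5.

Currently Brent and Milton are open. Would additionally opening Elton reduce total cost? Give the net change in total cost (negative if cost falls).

Current service cost with {Brent, Milton}: 376.
Adding Elton: each township re-picks its cheapest; new service cost 376, saving 0.
Extra fixed cost: 41. Net change = 41 − 0 = 41.
(Totals: 490 → 531.)

No — net change +41 (cost rises by 41).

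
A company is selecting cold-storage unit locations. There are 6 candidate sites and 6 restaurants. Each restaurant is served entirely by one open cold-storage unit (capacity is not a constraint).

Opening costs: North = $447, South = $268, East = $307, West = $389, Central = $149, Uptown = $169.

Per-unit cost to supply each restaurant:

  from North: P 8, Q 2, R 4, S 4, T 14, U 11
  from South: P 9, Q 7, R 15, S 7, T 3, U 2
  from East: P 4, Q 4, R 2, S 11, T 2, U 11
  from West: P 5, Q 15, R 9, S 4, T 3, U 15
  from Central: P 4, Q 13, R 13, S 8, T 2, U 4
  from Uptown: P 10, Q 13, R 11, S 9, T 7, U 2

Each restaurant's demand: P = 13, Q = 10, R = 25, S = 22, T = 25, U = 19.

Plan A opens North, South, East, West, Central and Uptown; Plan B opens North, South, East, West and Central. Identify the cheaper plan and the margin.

Plan A: {North, South, East, West, Central, Uptown}: P→East 4·13=52, Q→North 2·10=20, R→East 2·25=50, S→North 4·22=88, T→East 2·25=50, U→South 2·19=38. Service 298; fixed 1729; total 2027.
Plan B: {North, South, East, West, Central}: P→East 4·13=52, Q→North 2·10=20, R→East 2·25=50, S→North 4·22=88, T→East 2·25=50, U→South 2·19=38. Service 298; fixed 1560; total 1858.
Difference: |2027 − 1858| = 169.

Plan B is cheaper by 169.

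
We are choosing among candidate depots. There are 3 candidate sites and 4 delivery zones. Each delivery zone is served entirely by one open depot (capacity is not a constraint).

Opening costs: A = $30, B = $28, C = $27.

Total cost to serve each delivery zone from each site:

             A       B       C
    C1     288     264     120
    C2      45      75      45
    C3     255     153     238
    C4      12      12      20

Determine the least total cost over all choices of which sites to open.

For any fixed open set, each delivery zone goes to its cheapest open site; total = fixed + service.
{B, C}: C1→C 120, C2→C 45, C3→B 153, C4→B 12. Service 330; fixed 55; total 385.
{A, B, C}: service 330 + fixed 85 = 415
{C}: service 423 + fixed 27 = 450
(All 7 nonempty subsets were checked; B and C is lowest.)

Minimum total cost: 385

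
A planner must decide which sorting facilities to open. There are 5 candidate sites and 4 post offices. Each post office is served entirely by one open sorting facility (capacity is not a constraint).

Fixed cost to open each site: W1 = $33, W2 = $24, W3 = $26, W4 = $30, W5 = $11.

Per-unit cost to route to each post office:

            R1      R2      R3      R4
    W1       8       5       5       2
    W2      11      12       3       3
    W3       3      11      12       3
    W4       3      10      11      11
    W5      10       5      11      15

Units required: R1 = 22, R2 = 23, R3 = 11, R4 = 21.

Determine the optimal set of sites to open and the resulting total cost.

Open W1 and W3; minimum total cost 337.

For any fixed open set, each post office goes to its cheapest open site; total = fixed + service.
{W1, W3}: R1→W3 3·22=66, R2→W1 5·23=115, R3→W1 5·11=55, R4→W1 2·21=42. Service 278; fixed 59; total 337.
{W2, W3, W5}: R1→W3 3·22=66, R2→W5 5·23=115, R3→W2 3·11=33, R4→W2 3·21=63. Service 277; fixed 61; total 338.
{W1, W2, W3}: R1→W3 3·22=66, R2→W1 5·23=115, R3→W2 3·11=33, R4→W1 2·21=42. Service 256; fixed 83; total 339.
{W1, W2, W3, W4, W5}: service 256 + fixed 124 = 380
No other subset beats 337.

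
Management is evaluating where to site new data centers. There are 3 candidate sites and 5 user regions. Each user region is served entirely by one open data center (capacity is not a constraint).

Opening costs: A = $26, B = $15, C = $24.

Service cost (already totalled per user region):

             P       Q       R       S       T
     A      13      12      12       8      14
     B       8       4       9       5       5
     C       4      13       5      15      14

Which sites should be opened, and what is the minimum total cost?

Open B only; minimum total cost 46.

For any fixed open set, each user region goes to its cheapest open site; total = fixed + service.
{B}: P→B 8, Q→B 4, R→B 9, S→B 5, T→B 5. Service 31; fixed 15; total 46.
{B, C}: service 23 + fixed 39 = 62
{A, B}: P→B 8, Q→B 4, R→B 9, S→B 5, T→B 5. Service 31; fixed 41; total 72.
{A, B, C}: service 23 + fixed 65 = 88
No other subset beats 46.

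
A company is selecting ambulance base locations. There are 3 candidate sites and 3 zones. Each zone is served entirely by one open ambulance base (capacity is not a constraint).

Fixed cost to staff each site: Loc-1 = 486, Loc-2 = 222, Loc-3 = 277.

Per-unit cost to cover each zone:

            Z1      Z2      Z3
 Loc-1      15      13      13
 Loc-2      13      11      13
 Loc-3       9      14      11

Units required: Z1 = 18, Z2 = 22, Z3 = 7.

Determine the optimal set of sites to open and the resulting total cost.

For any fixed open set, each zone goes to its cheapest open site; total = fixed + service.
{Loc-2}: Z1→Loc-2 13·18=234, Z2→Loc-2 11·22=242, Z3→Loc-2 13·7=91. Service 567; fixed 222; total 789.
{Loc-3}: service 547 + fixed 277 = 824
{Loc-2, Loc-3}: Z1→Loc-3 9·18=162, Z2→Loc-2 11·22=242, Z3→Loc-3 11·7=77. Service 481; fixed 499; total 980.
{Loc-1, Loc-2, Loc-3}: Z1→Loc-3 9·18=162, Z2→Loc-2 11·22=242, Z3→Loc-3 11·7=77. Service 481; fixed 985; total 1466.
No other subset beats 789.

Open Loc-2 only; minimum total cost 789.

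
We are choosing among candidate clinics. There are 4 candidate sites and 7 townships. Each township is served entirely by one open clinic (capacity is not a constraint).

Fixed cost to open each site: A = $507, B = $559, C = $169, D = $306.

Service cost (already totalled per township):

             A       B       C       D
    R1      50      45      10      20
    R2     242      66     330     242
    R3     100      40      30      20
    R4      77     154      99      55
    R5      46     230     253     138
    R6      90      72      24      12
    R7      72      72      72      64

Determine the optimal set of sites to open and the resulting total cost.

Open D only; minimum total cost 857.

For any fixed open set, each township goes to its cheapest open site; total = fixed + service.
{D}: R1→D 20, R2→D 242, R3→D 20, R4→D 55, R5→D 138, R6→D 12, R7→D 64. Service 551; fixed 306; total 857.
{C}: service 818 + fixed 169 = 987
{C, D}: service 541 + fixed 475 = 1016
{A, B, C, D}: R1→C 10, R2→B 66, R3→D 20, R4→D 55, R5→A 46, R6→D 12, R7→D 64. Service 273; fixed 1541; total 1814.
(All 15 nonempty subsets were checked; D only is lowest.)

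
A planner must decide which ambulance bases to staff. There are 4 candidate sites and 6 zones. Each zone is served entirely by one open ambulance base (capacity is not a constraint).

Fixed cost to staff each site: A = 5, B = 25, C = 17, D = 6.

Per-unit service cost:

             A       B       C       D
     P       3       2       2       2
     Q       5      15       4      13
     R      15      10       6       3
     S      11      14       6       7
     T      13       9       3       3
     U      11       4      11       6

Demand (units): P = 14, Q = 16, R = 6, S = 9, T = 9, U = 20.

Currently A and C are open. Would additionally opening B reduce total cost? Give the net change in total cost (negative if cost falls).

Current service cost with {A, C}: 429.
Adding B: each zone re-picks its cheapest; new service cost 289, saving 140.
Extra fixed cost: 25. Net change = 25 − 140 = -115.
(Totals: 451 → 336.)

Yes — net change −115 (cost falls by 115).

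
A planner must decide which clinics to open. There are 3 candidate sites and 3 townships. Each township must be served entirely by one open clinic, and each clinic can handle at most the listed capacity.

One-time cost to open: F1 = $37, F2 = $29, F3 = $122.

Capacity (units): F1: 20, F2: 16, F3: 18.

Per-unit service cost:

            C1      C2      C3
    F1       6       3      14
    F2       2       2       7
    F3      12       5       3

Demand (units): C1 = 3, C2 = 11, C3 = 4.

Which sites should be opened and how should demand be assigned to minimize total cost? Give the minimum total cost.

Minimum total cost: 133

Open {F1, F2}: C1→F2 2·3=6, C2→F1 3·11=33, C3→F2 7·4=28.
Loads: F1 carries 11/20, F2 carries 7/16. Service 67; fixed 66; total 133.
Next best feasible plan costs 134.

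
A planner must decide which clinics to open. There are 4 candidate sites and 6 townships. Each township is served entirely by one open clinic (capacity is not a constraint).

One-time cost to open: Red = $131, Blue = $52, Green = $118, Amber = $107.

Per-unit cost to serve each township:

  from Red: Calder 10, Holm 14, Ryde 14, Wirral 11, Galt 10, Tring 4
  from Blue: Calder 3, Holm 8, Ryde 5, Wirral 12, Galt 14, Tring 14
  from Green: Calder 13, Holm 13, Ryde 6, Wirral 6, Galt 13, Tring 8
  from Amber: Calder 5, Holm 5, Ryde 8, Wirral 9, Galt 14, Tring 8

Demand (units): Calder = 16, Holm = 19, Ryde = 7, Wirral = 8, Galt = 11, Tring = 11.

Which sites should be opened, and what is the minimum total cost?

Open Blue and Amber; minimum total cost 651.

For any fixed open set, each township goes to its cheapest open site; total = fixed + service.
{Blue, Amber}: Calder→Blue 3·16=48, Holm→Amber 5·19=95, Ryde→Blue 5·7=35, Wirral→Amber 9·8=72, Galt→Blue 14·11=154, Tring→Amber 8·11=88. Service 492; fixed 159; total 651.
{Amber}: service 545 + fixed 107 = 652
{Red, Blue}: Calder→Blue 3·16=48, Holm→Blue 8·19=152, Ryde→Blue 5·7=35, Wirral→Red 11·8=88, Galt→Red 10·11=110, Tring→Red 4·11=44. Service 477; fixed 183; total 660.
{Red, Blue, Green, Amber}: service 380 + fixed 408 = 788
(All 15 nonempty subsets were checked; Blue and Amber is lowest.)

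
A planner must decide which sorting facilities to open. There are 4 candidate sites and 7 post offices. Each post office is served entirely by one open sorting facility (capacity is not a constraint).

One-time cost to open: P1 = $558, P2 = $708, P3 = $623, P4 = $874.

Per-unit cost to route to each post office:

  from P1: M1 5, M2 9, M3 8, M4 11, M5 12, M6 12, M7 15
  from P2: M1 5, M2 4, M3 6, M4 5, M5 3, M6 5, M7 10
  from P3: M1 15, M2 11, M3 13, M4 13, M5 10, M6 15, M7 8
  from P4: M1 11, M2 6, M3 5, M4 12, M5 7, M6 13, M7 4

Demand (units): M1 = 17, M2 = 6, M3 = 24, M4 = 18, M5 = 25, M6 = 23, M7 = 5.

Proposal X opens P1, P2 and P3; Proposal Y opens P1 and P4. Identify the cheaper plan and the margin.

Proposal X: {P1, P2, P3}: M1→P1 5·17=85, M2→P2 4·6=24, M3→P2 6·24=144, M4→P2 5·18=90, M5→P2 3·25=75, M6→P2 5·23=115, M7→P3 8·5=40. Service 573; fixed 1889; total 2462.
Proposal Y: {P1, P4}: M1→P1 5·17=85, M2→P4 6·6=36, M3→P4 5·24=120, M4→P1 11·18=198, M5→P4 7·25=175, M6→P1 12·23=276, M7→P4 4·5=20. Service 910; fixed 1432; total 2342.
Difference: |2462 − 2342| = 120.

Proposal Y is cheaper by 120.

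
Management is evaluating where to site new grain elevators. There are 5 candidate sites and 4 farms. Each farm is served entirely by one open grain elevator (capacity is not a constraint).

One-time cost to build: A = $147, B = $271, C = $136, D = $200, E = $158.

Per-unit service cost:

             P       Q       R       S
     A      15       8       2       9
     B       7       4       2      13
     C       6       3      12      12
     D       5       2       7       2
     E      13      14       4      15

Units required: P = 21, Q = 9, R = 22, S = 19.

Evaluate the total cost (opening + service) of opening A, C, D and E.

Each farm is assigned to its cheapest site among the open ones.
{A, C, D, E}: P→D 5·21=105, Q→D 2·9=18, R→A 2·22=44, S→D 2·19=38. Service 205; fixed 641; total 846.

Total cost: 846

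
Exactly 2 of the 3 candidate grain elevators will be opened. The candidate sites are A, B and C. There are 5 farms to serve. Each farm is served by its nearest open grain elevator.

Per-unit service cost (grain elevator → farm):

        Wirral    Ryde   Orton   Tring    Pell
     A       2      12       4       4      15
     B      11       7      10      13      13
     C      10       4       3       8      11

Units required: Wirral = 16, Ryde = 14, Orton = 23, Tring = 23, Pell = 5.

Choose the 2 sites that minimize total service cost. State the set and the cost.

With exactly 2 open, each farm uses its cheapest among the chosen.
{A, C}: Wirral→A 2·16=32, Ryde→C 4·14=56, Orton→C 3·23=69, Tring→A 4·23=92, Pell→C 11·5=55. Service cost 304.
{A, B}: service cost 379
{B, C}: service cost 524
Among all 3 size-2 choices, {A, C} is lowest.

Choose A and C; total service cost 304.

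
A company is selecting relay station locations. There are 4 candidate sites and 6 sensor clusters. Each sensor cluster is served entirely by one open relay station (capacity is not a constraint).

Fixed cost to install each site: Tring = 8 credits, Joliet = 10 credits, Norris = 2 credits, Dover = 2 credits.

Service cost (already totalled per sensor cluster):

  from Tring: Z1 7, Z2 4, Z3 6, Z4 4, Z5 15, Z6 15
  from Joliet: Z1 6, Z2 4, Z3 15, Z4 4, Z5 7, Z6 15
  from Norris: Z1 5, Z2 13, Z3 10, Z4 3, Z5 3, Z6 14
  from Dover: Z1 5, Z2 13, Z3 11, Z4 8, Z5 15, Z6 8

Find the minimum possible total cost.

Minimum total cost: 41

For any fixed open set, each sensor cluster goes to its cheapest open site; total = fixed + service.
{Tring, Norris, Dover}: Z1→Norris 5, Z2→Tring 4, Z3→Tring 6, Z4→Norris 3, Z5→Norris 3, Z6→Dover 8. Service 29; fixed 12; total 41.
{Tring, Norris}: service 35 + fixed 10 = 45
{Norris, Dover}: service 42 + fixed 4 = 46
{Tring, Joliet, Norris, Dover}: service 29 + fixed 22 = 51
No other subset beats 41.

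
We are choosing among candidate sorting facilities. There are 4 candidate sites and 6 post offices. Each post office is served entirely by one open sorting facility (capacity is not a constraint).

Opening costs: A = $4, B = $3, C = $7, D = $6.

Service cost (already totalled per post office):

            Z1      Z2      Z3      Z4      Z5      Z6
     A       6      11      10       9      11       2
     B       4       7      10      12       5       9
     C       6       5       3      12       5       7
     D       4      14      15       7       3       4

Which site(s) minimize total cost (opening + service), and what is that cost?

Open C and D; minimum total cost 39.

For any fixed open set, each post office goes to its cheapest open site; total = fixed + service.
{C, D}: Z1→D 4, Z2→C 5, Z3→C 3, Z4→D 7, Z5→D 3, Z6→D 4. Service 26; fixed 13; total 39.
{A, C}: service 30 + fixed 11 = 41
{A, C, D}: service 24 + fixed 17 = 41
{A, B, C, D}: service 24 + fixed 20 = 44
No other subset beats 39.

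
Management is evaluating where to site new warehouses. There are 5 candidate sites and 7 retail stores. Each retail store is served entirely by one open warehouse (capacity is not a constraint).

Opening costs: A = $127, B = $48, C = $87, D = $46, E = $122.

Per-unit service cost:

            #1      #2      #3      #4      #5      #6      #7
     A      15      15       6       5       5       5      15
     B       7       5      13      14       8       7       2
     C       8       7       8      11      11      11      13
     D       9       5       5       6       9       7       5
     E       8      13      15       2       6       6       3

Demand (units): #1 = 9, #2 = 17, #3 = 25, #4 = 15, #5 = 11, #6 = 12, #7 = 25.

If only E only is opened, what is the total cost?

Each retail store is assigned to its cheapest site among the open ones.
{E}: #1→E 8·9=72, #2→E 13·17=221, #3→E 15·25=375, #4→E 2·15=30, #5→E 6·11=66, #6→E 6·12=72, #7→E 3·25=75. Service 911; fixed 122; total 1033.

Total cost: 1033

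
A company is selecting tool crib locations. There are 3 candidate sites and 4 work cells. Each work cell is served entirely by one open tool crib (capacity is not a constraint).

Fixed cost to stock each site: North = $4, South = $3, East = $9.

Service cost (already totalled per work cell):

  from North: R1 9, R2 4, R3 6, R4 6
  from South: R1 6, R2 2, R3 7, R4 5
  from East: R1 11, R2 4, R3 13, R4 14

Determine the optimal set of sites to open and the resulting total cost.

For any fixed open set, each work cell goes to its cheapest open site; total = fixed + service.
{South}: R1→South 6, R2→South 2, R3→South 7, R4→South 5. Service 20; fixed 3; total 23.
{North, South}: R1→South 6, R2→South 2, R3→North 6, R4→South 5. Service 19; fixed 7; total 26.
{North}: service 25 + fixed 4 = 29
{North, South, East}: R1→South 6, R2→South 2, R3→North 6, R4→South 5. Service 19; fixed 16; total 35.
No other subset beats 23.

Open South only; minimum total cost 23.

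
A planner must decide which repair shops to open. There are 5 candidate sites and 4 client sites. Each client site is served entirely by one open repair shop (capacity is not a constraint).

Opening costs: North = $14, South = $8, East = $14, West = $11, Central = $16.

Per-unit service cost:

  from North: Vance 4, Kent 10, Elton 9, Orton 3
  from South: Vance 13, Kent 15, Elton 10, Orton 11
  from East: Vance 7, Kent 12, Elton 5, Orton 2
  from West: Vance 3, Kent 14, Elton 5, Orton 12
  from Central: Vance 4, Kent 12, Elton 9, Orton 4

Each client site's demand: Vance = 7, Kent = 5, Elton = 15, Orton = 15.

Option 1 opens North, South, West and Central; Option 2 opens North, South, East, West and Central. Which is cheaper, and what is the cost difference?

Option 1: {North, South, West, Central}: Vance→West 3·7=21, Kent→North 10·5=50, Elton→West 5·15=75, Orton→North 3·15=45. Service 191; fixed 49; total 240.
Option 2: {North, South, East, West, Central}: Vance→West 3·7=21, Kent→North 10·5=50, Elton→East 5·15=75, Orton→East 2·15=30. Service 176; fixed 63; total 239.
Difference: |240 − 239| = 1.

Option 2 is cheaper by 1.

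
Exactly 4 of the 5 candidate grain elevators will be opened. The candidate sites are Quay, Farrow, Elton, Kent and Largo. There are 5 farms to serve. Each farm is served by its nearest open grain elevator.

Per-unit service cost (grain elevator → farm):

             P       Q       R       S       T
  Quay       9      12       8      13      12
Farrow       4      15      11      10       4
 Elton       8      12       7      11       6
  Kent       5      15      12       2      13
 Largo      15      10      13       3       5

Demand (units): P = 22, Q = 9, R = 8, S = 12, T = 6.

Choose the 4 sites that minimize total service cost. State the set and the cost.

With exactly 4 open, each farm uses its cheapest among the chosen.
{Farrow, Elton, Kent, Largo}: P→Farrow 4·22=88, Q→Largo 10·9=90, R→Elton 7·8=56, S→Kent 2·12=24, T→Farrow 4·6=24. Service cost 282.
{Quay, Farrow, Kent, Largo}: service cost 290
{Quay, Farrow, Elton, Largo}: service cost 294
Among all 5 size-4 choices, {Farrow, Elton, Kent, Largo} is lowest.

Choose Farrow, Elton, Kent and Largo; total service cost 282.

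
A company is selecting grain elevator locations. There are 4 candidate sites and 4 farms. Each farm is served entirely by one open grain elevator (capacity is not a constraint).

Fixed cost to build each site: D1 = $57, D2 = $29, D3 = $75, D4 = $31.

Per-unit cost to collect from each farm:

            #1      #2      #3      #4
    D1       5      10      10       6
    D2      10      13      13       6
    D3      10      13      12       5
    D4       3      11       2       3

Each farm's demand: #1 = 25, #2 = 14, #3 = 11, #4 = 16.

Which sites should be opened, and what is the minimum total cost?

For any fixed open set, each farm goes to its cheapest open site; total = fixed + service.
{D4}: #1→D4 3·25=75, #2→D4 11·14=154, #3→D4 2·11=22, #4→D4 3·16=48. Service 299; fixed 31; total 330.
{D2, D4}: service 299 + fixed 60 = 359
{D1, D4}: service 285 + fixed 88 = 373
{D1, D2, D3, D4}: #1→D4 3·25=75, #2→D1 10·14=140, #3→D4 2·11=22, #4→D4 3·16=48. Service 285; fixed 192; total 477.
No other subset beats 330.

Open D4 only; minimum total cost 330.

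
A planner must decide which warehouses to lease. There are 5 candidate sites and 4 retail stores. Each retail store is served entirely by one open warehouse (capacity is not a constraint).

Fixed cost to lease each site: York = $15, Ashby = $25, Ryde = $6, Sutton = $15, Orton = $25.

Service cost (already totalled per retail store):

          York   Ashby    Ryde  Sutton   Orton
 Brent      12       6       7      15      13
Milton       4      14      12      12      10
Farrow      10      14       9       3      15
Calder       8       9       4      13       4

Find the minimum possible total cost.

For any fixed open set, each retail store goes to its cheapest open site; total = fixed + service.
{Ryde}: Brent→Ryde 7, Milton→Ryde 12, Farrow→Ryde 9, Calder→Ryde 4. Service 32; fixed 6; total 38.
{York, Ryde}: service 24 + fixed 21 = 45
{Ryde, Sutton}: Brent→Ryde 7, Milton→Ryde 12, Farrow→Sutton 3, Calder→Ryde 4. Service 26; fixed 21; total 47.
{York, Ashby, Ryde, Sutton, Orton}: service 17 + fixed 86 = 103
No other subset beats 38.

Minimum total cost: 38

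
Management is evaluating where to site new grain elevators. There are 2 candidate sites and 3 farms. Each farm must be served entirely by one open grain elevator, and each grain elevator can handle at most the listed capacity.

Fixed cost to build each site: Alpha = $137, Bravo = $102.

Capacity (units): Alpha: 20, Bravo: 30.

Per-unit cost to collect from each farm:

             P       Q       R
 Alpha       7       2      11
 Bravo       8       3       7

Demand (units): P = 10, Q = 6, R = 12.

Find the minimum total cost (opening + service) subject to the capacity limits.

Open {Bravo}: P→Bravo 8·10=80, Q→Bravo 3·6=18, R→Bravo 7·12=84.
Loads: Bravo carries 28/30. Service 182; fixed 102; total 284.
Next best feasible plan costs 405.

Minimum total cost: 284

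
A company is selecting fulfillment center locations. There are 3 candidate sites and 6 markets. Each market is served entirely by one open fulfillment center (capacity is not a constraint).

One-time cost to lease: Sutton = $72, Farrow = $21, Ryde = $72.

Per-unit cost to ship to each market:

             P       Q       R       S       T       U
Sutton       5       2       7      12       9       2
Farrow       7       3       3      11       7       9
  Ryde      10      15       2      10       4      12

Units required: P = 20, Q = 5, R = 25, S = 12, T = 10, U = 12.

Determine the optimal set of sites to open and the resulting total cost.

Open Sutton and Ryde; minimum total cost 488.

For any fixed open set, each market goes to its cheapest open site; total = fixed + service.
{Sutton, Ryde}: P→Sutton 5·20=100, Q→Sutton 2·5=10, R→Ryde 2·25=50, S→Ryde 10·12=120, T→Ryde 4·10=40, U→Sutton 2·12=24. Service 344; fixed 144; total 488.
{Sutton, Farrow}: service 411 + fixed 93 = 504
{Sutton, Farrow, Ryde}: P→Sutton 5·20=100, Q→Sutton 2·5=10, R→Ryde 2·25=50, S→Ryde 10·12=120, T→Ryde 4·10=40, U→Sutton 2·12=24. Service 344; fixed 165; total 509.
{Farrow}: service 540 + fixed 21 = 561
(All 7 nonempty subsets were checked; Sutton and Ryde is lowest.)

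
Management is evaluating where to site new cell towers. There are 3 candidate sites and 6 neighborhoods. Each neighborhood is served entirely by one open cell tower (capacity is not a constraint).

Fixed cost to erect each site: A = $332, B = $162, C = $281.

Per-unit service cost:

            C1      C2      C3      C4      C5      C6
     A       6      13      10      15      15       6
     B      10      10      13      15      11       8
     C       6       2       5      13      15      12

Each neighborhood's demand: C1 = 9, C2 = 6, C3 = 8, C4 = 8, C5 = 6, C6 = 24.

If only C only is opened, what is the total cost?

Total cost: 869

Each neighborhood is assigned to its cheapest site among the open ones.
{C}: C1→C 6·9=54, C2→C 2·6=12, C3→C 5·8=40, C4→C 13·8=104, C5→C 15·6=90, C6→C 12·24=288. Service 588; fixed 281; total 869.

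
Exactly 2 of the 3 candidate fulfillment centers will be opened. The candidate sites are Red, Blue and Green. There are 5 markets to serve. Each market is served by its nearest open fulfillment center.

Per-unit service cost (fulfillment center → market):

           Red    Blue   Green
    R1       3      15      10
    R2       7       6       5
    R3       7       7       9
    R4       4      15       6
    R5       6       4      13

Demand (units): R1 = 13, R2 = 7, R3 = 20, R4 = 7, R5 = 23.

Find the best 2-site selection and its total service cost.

Choose Red and Blue; total service cost 341.

With exactly 2 open, each market uses its cheapest among the chosen.
{Red, Blue}: R1→Red 3·13=39, R2→Blue 6·7=42, R3→Red 7·20=140, R4→Red 4·7=28, R5→Blue 4·23=92. Service cost 341.
{Red, Green}: service cost 380
{Blue, Green}: service cost 439
Among all 3 size-2 choices, {Red, Blue} is lowest.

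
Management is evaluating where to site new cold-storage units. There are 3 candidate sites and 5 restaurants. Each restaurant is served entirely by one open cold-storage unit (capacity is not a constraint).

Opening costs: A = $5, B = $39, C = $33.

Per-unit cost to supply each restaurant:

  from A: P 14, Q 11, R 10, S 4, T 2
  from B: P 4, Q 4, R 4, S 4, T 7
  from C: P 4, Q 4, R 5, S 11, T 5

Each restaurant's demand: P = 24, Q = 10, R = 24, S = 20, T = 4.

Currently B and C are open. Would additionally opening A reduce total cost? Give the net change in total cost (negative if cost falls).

Current service cost with {B, C}: 332.
Adding A: each restaurant re-picks its cheapest; new service cost 320, saving 12.
Extra fixed cost: 5. Net change = 5 − 12 = -7.
(Totals: 404 → 397.)

Yes — net change −7 (cost falls by 7).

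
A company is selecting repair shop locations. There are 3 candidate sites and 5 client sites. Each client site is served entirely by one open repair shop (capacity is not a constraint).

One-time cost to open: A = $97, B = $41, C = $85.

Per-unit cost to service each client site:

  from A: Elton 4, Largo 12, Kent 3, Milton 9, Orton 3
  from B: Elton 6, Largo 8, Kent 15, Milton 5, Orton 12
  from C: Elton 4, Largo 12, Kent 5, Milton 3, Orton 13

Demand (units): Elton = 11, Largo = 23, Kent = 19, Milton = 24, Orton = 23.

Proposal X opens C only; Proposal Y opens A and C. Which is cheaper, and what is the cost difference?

Proposal Y is cheaper by 171.

Proposal X: {C}: Elton→C 4·11=44, Largo→C 12·23=276, Kent→C 5·19=95, Milton→C 3·24=72, Orton→C 13·23=299. Service 786; fixed 85; total 871.
Proposal Y: {A, C}: Elton→A 4·11=44, Largo→A 12·23=276, Kent→A 3·19=57, Milton→C 3·24=72, Orton→A 3·23=69. Service 518; fixed 182; total 700.
Difference: |871 − 700| = 171.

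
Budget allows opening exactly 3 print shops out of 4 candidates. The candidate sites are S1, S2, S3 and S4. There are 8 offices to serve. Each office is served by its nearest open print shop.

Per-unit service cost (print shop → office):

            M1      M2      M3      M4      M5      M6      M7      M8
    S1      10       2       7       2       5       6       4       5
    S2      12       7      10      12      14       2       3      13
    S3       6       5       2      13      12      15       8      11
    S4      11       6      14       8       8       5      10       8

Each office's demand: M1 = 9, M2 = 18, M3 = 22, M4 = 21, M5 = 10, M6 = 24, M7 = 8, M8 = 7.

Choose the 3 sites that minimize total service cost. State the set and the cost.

With exactly 3 open, each office uses its cheapest among the chosen.
{S1, S2, S3}: M1→S3 6·9=54, M2→S1 2·18=36, M3→S3 2·22=44, M4→S1 2·21=42, M5→S1 5·10=50, M6→S2 2·24=48, M7→S2 3·8=24, M8→S1 5·7=35. Service cost 333.
{S1, S3, S4}: service cost 413
{S1, S2, S4}: service cost 479
Among all 4 size-3 choices, {S1, S2, S3} is lowest.

Choose S1, S2 and S3; total service cost 333.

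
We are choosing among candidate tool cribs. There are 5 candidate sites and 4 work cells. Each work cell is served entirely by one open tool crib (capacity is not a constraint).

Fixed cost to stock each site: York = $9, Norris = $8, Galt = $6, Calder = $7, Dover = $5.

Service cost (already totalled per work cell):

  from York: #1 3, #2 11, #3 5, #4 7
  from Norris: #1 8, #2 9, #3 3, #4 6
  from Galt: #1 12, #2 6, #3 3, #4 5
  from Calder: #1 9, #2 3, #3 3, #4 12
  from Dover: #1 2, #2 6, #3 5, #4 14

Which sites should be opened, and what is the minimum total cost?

Open Galt and Dover; minimum total cost 27.

For any fixed open set, each work cell goes to its cheapest open site; total = fixed + service.
{Galt, Dover}: #1→Dover 2, #2→Galt 6, #3→Galt 3, #4→Galt 5. Service 16; fixed 11; total 27.
{Norris, Dover}: #1→Dover 2, #2→Dover 6, #3→Norris 3, #4→Norris 6. Service 17; fixed 13; total 30.
{Galt, Calder, Dover}: service 13 + fixed 18 = 31
{York, Norris, Galt, Calder, Dover}: #1→Dover 2, #2→Calder 3, #3→Norris 3, #4→Galt 5. Service 13; fixed 35; total 48.
No other subset beats 27.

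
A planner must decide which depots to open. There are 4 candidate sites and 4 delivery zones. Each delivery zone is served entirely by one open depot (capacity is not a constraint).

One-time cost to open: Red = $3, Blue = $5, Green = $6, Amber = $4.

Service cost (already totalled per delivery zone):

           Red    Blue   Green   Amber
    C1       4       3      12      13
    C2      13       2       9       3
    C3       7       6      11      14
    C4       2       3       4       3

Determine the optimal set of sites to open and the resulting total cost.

Open Blue only; minimum total cost 19.

For any fixed open set, each delivery zone goes to its cheapest open site; total = fixed + service.
{Blue}: C1→Blue 3, C2→Blue 2, C3→Blue 6, C4→Blue 3. Service 14; fixed 5; total 19.
{Red, Blue}: service 13 + fixed 8 = 21
{Red, Amber}: C1→Red 4, C2→Amber 3, C3→Red 7, C4→Red 2. Service 16; fixed 7; total 23.
{Red, Blue, Green, Amber}: service 13 + fixed 18 = 31
(All 15 nonempty subsets were checked; Blue only is lowest.)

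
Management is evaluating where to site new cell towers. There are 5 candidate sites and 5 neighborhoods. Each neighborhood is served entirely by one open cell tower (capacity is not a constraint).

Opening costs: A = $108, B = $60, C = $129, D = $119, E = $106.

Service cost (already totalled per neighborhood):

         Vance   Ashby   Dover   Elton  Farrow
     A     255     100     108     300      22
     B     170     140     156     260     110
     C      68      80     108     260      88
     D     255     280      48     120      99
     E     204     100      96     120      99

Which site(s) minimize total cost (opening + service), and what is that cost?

Open C and D; minimum total cost 652.

For any fixed open set, each neighborhood goes to its cheapest open site; total = fixed + service.
{C, D}: Vance→C 68, Ashby→C 80, Dover→D 48, Elton→D 120, Farrow→C 88. Service 404; fixed 248; total 652.
{C, E}: service 452 + fixed 235 = 687
{A, C, D}: service 338 + fixed 356 = 694
{A, B, C, D, E}: Vance→C 68, Ashby→C 80, Dover→D 48, Elton→D 120, Farrow→A 22. Service 338; fixed 522; total 860.
No other subset beats 652.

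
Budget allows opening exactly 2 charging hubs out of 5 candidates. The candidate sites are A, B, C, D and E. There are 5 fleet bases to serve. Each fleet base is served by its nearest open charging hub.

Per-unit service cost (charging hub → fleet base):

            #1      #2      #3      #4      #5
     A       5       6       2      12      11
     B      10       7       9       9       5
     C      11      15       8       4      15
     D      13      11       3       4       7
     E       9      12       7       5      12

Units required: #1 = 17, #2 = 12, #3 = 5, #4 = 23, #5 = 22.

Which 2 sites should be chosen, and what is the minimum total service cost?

With exactly 2 open, each fleet base uses its cheapest among the chosen.
{A, D}: #1→A 5·17=85, #2→A 6·12=72, #3→A 2·5=10, #4→D 4·23=92, #5→D 7·22=154. Service cost 413.
{B, D}: service cost 471
{A, B}: service cost 484
Among all 10 size-2 choices, {A, D} is lowest.

Choose A and D; total service cost 413.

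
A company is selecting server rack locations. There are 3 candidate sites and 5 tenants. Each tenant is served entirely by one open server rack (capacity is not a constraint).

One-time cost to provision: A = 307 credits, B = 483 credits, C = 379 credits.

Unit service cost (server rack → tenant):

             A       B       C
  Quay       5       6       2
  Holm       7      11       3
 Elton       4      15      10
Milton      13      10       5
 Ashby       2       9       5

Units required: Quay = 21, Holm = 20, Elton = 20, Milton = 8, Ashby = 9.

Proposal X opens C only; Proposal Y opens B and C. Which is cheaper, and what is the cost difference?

Proposal X: {C}: Quay→C 2·21=42, Holm→C 3·20=60, Elton→C 10·20=200, Milton→C 5·8=40, Ashby→C 5·9=45. Service 387; fixed 379; total 766.
Proposal Y: {B, C}: Quay→C 2·21=42, Holm→C 3·20=60, Elton→C 10·20=200, Milton→C 5·8=40, Ashby→C 5·9=45. Service 387; fixed 862; total 1249.
Difference: |766 − 1249| = 483.

Proposal X is cheaper by 483.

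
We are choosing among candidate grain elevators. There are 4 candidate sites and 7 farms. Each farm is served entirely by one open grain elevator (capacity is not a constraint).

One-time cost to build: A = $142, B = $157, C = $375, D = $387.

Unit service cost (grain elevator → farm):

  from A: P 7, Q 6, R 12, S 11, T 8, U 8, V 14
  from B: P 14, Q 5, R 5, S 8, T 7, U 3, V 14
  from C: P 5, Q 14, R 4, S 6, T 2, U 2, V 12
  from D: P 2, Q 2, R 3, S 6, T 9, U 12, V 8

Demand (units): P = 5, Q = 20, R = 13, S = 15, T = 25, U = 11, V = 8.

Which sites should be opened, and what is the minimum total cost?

Open B only; minimum total cost 832.

For any fixed open set, each farm goes to its cheapest open site; total = fixed + service.
{B}: P→B 14·5=70, Q→B 5·20=100, R→B 5·13=65, S→B 8·15=120, T→B 7·25=175, U→B 3·11=33, V→B 14·8=112. Service 675; fixed 157; total 832.
{A, B}: service 640 + fixed 299 = 939
{B, C}: service 435 + fixed 532 = 967
{A, B, C, D}: service 315 + fixed 1061 = 1376
(All 15 nonempty subsets were checked; B only is lowest.)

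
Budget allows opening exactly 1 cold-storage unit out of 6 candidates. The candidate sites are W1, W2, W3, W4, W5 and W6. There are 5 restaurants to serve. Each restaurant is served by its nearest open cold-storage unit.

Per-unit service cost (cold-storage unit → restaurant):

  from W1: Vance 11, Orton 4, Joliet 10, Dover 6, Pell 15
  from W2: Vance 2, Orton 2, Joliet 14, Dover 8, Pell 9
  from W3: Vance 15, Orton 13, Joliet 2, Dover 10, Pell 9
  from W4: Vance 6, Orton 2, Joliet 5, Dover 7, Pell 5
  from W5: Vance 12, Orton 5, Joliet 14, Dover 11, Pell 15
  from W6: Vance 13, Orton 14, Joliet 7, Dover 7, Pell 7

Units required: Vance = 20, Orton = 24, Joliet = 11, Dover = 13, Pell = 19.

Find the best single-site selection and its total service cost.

Choose W4 only; total service cost 409.

With exactly 1 open, each restaurant uses its cheapest among the chosen.
{W4}: Vance→W4 6·20=120, Orton→W4 2·24=48, Joliet→W4 5·11=55, Dover→W4 7·13=91, Pell→W4 5·19=95. Service cost 409.
{W2}: service cost 517
{W1}: service cost 789
Among all 6 size-1 choices, {W4} is lowest.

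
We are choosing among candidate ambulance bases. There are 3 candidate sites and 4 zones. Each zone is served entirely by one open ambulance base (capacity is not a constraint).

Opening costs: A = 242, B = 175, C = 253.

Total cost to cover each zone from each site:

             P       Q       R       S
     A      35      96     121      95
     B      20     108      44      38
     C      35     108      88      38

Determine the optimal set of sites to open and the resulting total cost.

Open B only; minimum total cost 385.

For any fixed open set, each zone goes to its cheapest open site; total = fixed + service.
{B}: P→B 20, Q→B 108, R→B 44, S→B 38. Service 210; fixed 175; total 385.
{C}: P→C 35, Q→C 108, R→C 88, S→C 38. Service 269; fixed 253; total 522.
{A}: P→A 35, Q→A 96, R→A 121, S→A 95. Service 347; fixed 242; total 589.
{A, B, C}: P→B 20, Q→A 96, R→B 44, S→B 38. Service 198; fixed 670; total 868.
No other subset beats 385.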